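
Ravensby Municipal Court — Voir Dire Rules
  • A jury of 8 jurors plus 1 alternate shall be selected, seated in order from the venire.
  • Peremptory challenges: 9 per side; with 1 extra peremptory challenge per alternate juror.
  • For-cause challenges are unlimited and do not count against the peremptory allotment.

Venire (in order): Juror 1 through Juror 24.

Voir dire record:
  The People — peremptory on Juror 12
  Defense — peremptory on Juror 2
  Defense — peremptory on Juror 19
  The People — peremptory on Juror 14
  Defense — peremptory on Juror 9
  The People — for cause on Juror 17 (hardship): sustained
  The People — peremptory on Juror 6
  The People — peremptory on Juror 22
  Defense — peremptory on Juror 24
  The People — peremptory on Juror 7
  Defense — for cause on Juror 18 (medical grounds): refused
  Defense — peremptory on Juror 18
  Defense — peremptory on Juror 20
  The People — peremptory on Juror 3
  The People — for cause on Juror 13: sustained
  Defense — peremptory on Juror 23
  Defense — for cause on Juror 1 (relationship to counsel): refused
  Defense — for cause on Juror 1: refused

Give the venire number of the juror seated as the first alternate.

21

Removed: #2, #3, #6, #7, #9, #12, #13, #14, #17, #18, #19, #20, #22, #23, #24. (#1 stays — for-cause denied.)
Seating in order: seats 1–8 → #1, #4, #5, #8, #10, #11, #15, #16; alternates → #21.
So alternate 1 is #21.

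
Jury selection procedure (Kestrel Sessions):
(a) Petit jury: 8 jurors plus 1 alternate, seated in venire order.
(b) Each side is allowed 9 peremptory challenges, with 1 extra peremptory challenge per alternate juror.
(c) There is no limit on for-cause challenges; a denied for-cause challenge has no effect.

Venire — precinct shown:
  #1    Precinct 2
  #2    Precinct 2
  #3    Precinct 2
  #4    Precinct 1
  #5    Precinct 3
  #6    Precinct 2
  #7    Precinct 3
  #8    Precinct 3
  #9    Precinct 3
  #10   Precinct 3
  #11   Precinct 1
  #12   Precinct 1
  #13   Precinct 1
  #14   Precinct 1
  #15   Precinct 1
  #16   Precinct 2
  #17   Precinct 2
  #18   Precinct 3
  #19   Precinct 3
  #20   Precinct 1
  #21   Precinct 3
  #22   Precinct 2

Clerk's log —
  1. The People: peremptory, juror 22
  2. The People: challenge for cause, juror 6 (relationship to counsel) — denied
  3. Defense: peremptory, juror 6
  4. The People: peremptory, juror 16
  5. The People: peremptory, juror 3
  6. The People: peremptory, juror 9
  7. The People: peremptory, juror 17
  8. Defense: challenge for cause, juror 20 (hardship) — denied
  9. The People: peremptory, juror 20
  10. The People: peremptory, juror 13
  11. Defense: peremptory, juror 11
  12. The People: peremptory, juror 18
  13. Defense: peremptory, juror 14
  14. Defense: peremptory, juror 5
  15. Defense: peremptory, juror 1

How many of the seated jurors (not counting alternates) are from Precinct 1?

Removed: #1, #3, #5, #6, #9, #11, #13, #14, #16, #17, #18, #20, #22.
Seated jurors 1–8: #2, #4, #7, #8, #10, #12, #15, #19 (alternates #21 not counted).
Of those, in Precinct 1: #4, #12, #15 → 3.

3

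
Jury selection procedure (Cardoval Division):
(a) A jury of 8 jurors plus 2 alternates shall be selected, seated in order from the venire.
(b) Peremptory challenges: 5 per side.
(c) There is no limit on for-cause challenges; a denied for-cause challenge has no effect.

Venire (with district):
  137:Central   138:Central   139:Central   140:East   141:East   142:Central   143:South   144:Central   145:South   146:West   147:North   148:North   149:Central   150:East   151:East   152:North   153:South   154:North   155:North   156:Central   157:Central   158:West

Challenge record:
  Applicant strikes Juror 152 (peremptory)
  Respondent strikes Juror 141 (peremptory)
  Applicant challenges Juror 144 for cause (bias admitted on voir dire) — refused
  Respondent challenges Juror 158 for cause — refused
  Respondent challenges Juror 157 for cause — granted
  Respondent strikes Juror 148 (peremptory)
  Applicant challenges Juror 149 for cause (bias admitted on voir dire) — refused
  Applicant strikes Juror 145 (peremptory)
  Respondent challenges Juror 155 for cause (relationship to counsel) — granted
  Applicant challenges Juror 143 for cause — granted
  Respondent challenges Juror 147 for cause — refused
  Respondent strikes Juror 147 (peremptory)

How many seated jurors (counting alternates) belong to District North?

0

Removed: #141, #143, #145, #147, #148, #152, #155, #157.
Seated (10 incl. alternates): #137, #138, #139, #140, #142, #144, #146, #149, #150, #151.
None of those are in District North → 0.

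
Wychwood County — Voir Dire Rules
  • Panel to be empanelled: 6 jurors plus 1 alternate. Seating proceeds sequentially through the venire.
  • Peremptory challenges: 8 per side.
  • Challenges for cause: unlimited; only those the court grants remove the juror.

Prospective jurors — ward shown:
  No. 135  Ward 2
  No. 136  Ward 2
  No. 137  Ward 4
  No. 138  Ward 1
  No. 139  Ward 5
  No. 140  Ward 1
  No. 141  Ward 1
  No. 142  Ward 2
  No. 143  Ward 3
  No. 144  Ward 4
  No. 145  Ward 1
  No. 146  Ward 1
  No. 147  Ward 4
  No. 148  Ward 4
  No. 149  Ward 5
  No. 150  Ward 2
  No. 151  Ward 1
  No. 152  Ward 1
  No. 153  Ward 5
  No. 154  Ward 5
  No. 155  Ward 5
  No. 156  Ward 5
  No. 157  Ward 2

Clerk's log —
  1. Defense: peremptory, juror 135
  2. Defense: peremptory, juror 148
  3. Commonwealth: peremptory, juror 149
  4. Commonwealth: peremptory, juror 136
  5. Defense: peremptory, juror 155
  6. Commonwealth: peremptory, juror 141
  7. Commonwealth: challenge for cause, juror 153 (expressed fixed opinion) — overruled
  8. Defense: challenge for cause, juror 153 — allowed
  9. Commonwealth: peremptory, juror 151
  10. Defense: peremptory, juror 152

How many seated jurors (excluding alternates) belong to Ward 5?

1

Removed: #135, #136, #141, #148, #149, #151, #152, #153, #155.
Seated jurors 1–6: #137, #138, #139, #140, #142, #143 (alternates #144 not counted).
Of those, in Ward 5: #139 → 1.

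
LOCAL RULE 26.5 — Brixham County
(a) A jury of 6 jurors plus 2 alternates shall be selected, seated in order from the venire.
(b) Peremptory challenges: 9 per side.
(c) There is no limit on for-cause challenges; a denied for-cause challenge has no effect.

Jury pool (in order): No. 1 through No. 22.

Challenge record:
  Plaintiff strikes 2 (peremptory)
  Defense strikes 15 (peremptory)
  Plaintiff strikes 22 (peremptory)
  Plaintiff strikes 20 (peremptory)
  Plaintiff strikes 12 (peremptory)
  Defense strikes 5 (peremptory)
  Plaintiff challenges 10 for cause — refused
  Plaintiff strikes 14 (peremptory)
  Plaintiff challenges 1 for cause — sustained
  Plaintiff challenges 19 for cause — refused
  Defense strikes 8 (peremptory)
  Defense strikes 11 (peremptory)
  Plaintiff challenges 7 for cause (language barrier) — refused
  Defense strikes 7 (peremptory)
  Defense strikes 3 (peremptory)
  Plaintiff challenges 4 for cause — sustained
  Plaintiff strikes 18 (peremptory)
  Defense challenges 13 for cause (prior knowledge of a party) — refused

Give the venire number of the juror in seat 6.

Removed: #1, #2, #3, #4, #5, #7, #8, #11, #12, #14, #15, #18, #20, #22. (#10, #13, #19 stay — for-cause denied.)
Filling seats in venire order through position 6: #6, #9, #10, #13, #16, #17.
So seat 6 is #17.

17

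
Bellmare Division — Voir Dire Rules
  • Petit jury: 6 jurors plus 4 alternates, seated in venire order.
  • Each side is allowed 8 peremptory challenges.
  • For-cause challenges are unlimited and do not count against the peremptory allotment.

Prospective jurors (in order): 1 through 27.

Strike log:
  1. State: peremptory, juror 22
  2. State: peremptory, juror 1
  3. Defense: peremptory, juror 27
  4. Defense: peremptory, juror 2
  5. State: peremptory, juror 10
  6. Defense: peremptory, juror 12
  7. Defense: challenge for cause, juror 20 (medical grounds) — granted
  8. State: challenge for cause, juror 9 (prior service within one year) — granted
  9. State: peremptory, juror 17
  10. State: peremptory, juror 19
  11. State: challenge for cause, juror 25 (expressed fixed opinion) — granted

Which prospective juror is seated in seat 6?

Removed: #1, #2, #9, #10, #12, #17, #19, #20, #22, #25, #27.
Seating in order: seats 1–6 → #3, #4, #5, #6, #7, #8; alternates → #11, #13, #14, #15.
So seat 6 is #8.

8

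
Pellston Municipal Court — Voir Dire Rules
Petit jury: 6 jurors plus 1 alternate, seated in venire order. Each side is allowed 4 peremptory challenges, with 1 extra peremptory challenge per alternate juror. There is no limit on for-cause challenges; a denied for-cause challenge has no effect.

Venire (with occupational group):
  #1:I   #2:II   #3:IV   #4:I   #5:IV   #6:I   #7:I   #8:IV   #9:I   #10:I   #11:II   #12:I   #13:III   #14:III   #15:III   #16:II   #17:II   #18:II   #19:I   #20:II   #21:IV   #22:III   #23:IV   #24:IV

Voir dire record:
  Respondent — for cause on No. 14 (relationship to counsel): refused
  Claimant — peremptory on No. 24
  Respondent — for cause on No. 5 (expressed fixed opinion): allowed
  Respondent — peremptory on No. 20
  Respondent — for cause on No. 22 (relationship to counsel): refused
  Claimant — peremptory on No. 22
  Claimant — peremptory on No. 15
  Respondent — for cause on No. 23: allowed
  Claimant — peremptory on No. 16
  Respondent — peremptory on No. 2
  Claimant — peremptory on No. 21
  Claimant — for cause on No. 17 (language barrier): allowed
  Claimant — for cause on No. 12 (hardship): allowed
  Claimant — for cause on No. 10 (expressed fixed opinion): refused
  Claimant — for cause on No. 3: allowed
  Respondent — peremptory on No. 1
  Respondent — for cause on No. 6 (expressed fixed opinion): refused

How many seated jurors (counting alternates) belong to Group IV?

1

Removed: #1, #2, #3, #5, #12, #15, #16, #17, #20, #21, #22, #23, #24.
Seated (7 incl. alternates): #4, #6, #7, #8, #9, #10, #11.
Of those, in Group IV: #8 → 1.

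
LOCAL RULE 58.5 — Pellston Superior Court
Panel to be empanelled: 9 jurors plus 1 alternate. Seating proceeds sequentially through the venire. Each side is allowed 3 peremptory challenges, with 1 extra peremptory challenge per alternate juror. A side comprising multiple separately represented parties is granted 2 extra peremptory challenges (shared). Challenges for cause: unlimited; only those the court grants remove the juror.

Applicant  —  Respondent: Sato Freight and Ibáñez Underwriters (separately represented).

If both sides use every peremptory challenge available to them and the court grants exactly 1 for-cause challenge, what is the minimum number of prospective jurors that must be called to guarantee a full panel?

Seats to fill: 9 + 1 alternates = 10.
Peremptories — Applicant: 3 + 1×1 = 4; Respondent: 3 + 1×1 + 2 = 6; total 10.
For-cause removals: 1.
Minimum venire: 10 + 10 + 1 = 21.

21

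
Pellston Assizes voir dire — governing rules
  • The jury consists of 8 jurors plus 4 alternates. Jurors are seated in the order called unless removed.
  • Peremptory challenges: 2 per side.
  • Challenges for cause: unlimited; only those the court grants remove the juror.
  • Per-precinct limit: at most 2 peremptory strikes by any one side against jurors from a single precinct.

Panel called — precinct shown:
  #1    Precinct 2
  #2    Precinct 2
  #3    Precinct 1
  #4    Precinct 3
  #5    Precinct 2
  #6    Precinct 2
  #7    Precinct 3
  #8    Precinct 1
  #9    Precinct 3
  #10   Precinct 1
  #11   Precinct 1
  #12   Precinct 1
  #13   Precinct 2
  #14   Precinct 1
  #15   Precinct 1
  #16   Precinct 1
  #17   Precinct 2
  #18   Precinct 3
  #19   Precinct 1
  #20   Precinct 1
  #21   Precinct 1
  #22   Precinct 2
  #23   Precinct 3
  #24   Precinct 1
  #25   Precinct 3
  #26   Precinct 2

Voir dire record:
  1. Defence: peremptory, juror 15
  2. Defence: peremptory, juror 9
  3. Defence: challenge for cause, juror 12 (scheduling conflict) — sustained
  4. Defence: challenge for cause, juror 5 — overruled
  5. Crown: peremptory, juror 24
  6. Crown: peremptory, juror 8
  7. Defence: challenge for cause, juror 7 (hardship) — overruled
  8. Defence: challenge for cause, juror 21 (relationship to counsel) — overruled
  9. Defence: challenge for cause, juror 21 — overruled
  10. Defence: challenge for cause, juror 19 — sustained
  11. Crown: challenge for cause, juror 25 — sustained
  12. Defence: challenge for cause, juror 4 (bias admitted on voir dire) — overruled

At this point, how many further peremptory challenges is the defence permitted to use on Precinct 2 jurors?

Defence peremptories so far: #15, #9 — 2 of 2 used, 0 left overall.
Against Precinct 2: none yet — per-precinct cap 2 leaves 2.
Binding limit: min(0, 2) = 0.

0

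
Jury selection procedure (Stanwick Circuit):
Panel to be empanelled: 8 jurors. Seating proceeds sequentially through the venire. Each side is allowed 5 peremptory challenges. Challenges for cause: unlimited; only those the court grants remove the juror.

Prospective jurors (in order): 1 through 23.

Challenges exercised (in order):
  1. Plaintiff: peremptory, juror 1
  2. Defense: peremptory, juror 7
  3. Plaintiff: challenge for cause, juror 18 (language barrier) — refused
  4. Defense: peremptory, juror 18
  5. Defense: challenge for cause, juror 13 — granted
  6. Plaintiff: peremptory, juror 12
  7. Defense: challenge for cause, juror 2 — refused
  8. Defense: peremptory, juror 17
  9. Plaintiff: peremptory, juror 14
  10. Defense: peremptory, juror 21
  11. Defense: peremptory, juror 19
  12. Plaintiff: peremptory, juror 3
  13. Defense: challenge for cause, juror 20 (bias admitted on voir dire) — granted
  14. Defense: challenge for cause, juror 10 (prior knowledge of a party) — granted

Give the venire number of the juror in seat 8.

Removed: #1, #3, #7, #10, #12, #13, #14, #17, #18, #19, #20, #21. (#2 stays — for-cause denied.)
Seating in order: seats 1–8 → #2, #4, #5, #6, #8, #9, #11, #15.
So seat 8 is #15.

15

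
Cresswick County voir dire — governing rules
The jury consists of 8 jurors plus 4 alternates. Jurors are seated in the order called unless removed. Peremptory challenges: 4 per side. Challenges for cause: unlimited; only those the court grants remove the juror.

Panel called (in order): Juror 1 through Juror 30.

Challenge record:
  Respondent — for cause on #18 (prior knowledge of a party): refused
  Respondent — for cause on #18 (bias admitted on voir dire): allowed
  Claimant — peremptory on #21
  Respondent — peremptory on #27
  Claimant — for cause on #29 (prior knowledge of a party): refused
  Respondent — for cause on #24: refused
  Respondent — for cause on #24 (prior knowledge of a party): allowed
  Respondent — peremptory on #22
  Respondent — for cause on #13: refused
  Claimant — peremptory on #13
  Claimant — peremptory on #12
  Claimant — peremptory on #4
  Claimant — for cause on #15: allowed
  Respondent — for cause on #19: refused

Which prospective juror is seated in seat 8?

9

Removed: #4, #12, #13, #15, #18, #21, #22, #24, #27. (#19, #29 stay — for-cause denied.)
Seating in order: seats 1–8 → #1, #2, #3, #5, #6, #7, #8, #9; alternates → #10, #11, #14, #16.
So seat 8 is #9.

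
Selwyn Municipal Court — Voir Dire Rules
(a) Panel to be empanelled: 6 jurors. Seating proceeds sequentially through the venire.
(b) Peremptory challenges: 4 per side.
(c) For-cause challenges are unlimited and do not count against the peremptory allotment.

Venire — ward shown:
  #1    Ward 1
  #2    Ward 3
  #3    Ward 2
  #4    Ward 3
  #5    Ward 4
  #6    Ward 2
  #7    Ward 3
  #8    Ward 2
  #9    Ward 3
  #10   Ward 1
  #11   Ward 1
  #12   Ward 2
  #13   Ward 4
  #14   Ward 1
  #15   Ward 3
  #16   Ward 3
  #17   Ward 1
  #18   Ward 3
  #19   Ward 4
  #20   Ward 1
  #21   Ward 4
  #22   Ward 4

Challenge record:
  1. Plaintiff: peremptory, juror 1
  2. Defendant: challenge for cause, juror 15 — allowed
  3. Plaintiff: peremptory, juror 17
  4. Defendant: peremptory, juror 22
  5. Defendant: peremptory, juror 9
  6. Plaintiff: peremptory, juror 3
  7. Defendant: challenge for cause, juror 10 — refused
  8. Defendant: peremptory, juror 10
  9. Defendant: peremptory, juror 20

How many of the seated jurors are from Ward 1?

Removed: #1, #3, #9, #10, #15, #17, #20, #22.
Seated jurors 1–6: #2, #4, #5, #6, #7, #8.
None of those are in Ward 1 → 0.

0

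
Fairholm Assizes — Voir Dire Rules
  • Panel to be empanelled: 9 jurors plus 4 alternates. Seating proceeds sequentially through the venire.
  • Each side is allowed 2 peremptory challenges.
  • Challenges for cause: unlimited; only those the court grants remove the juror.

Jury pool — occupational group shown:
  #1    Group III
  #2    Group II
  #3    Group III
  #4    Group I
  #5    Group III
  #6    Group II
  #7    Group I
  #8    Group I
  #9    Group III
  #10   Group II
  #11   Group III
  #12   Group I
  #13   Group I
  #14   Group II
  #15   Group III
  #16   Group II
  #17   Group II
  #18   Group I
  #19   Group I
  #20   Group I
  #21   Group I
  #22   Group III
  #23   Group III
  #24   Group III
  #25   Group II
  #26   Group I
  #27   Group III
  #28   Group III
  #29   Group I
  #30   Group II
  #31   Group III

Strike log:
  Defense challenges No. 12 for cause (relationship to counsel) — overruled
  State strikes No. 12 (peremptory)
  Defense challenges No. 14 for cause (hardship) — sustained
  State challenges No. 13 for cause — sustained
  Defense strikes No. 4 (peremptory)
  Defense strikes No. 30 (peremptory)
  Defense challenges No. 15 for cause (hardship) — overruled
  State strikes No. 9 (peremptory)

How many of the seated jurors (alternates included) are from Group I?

3

Removed: #4, #9, #12, #13, #14, #30.
Seated (13 incl. alternates): #1, #2, #3, #5, #6, #7, #8, #10, #11, #15, #16, #17, #18.
Of those, in Group I: #7, #8, #18 → 3.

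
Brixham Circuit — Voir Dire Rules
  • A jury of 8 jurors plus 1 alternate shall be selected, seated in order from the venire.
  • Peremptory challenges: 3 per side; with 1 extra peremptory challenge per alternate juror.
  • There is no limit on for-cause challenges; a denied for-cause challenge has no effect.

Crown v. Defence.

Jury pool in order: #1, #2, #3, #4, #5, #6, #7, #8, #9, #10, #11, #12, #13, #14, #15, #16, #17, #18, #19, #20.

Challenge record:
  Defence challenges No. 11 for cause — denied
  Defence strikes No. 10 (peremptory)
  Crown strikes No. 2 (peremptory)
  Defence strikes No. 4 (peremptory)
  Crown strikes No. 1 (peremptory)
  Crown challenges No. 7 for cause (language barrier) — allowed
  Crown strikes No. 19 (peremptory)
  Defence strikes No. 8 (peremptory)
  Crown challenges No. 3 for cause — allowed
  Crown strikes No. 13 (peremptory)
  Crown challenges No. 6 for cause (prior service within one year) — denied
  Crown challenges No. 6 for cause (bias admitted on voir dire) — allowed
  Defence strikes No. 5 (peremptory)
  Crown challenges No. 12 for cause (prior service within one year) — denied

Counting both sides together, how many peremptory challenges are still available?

Crown allotment: 3 base + 1 × 1 alternate = 4. Defence allotment: 3 base + 1 × 1 alternate = 4.
Crown peremptories used: #2, #1, #19, #13 — 4 (for-cause on #7, #3, #6, #6, #12 don't count).
Defence peremptories used: #10, #4, #8, #5 — 4 (the for-cause on #11 doesn't count).
Remaining: (4 − 4) + (4 − 4) = 0.

0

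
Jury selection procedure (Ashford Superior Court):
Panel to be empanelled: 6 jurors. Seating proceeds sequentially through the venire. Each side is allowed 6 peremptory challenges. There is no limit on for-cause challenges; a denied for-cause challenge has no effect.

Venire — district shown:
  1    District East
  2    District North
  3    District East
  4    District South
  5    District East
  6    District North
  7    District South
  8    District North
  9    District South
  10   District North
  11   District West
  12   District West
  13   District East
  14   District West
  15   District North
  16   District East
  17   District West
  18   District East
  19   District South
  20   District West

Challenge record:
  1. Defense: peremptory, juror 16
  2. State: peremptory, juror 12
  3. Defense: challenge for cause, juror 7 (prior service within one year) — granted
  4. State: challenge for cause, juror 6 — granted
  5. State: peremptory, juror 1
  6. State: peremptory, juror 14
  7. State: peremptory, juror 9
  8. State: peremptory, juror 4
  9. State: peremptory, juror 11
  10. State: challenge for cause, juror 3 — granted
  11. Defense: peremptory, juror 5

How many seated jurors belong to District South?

Removed: #1, #3, #4, #5, #6, #7, #9, #11, #12, #14, #16.
Seated jurors 1–6: #2, #8, #10, #13, #15, #17.
None of those are in District South → 0.

0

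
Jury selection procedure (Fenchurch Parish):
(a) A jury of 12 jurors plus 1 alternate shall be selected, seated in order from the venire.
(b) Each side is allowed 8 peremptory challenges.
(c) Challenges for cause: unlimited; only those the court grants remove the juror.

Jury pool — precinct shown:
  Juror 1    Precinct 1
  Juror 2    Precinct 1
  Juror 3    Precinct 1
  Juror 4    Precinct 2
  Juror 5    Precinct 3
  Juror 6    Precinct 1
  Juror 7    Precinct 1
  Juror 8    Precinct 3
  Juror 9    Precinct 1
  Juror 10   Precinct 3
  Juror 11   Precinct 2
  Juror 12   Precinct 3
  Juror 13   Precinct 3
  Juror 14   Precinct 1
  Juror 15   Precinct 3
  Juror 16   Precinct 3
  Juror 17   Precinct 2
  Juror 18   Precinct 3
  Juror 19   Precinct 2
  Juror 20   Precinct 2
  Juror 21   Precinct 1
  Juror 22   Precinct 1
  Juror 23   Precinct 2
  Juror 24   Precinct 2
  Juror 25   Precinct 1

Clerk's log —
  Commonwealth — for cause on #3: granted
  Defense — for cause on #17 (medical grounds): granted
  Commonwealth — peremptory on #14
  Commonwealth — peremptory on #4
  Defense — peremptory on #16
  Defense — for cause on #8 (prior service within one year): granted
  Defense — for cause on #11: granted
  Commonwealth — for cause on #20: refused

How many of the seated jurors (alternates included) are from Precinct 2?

2

Removed: #3, #4, #8, #11, #14, #16, #17.
Seated (13 incl. alternates): #1, #2, #5, #6, #7, #9, #10, #12, #13, #15, #18, #19, #20.
Of those, in Precinct 2: #19, #20 → 2.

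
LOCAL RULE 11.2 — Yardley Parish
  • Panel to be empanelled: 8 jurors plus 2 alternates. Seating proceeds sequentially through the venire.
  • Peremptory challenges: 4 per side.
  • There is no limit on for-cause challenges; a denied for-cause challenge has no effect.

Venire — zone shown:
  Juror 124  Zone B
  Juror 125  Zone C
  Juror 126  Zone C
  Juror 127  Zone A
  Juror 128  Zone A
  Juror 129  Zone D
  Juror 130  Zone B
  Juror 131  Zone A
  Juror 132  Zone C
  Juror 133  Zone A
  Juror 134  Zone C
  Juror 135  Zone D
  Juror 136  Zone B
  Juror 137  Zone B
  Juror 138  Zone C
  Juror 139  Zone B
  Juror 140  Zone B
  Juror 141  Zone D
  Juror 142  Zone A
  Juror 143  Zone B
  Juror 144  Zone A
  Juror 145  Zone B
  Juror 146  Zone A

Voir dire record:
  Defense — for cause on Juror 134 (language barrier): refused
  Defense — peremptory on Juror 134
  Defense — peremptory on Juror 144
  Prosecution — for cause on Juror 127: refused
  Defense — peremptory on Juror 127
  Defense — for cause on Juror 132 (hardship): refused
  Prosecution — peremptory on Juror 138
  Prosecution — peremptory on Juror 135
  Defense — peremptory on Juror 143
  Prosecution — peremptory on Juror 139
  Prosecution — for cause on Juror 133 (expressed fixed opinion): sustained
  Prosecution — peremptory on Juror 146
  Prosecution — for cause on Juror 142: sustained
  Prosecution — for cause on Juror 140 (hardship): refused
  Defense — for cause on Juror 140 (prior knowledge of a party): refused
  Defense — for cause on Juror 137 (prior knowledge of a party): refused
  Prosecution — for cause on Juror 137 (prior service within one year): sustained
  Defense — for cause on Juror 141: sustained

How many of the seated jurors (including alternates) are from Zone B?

4

Removed: #127, #133, #134, #135, #137, #138, #139, #141, #142, #143, #144, #146.
Seated (10 incl. alternates): #124, #125, #126, #128, #129, #130, #131, #132, #136, #140.
Of those, in Zone B: #124, #130, #136, #140 → 4.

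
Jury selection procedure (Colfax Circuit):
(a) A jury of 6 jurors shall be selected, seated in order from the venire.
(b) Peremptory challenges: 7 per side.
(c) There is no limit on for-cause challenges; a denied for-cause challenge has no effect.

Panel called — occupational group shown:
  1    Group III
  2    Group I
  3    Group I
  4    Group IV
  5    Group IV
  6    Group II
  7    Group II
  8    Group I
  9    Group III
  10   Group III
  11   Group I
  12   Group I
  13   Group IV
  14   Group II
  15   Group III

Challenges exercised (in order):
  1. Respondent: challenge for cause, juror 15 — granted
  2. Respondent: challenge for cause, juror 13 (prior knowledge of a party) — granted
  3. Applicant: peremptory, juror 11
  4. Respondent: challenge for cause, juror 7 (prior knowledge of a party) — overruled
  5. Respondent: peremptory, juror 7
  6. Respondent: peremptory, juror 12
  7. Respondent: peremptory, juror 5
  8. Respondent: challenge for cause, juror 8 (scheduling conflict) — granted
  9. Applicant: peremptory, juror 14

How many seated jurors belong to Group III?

2

Removed: #5, #7, #8, #11, #12, #13, #14, #15.
Seated jurors 1–6: #1, #2, #3, #4, #6, #9.
Of those, in Group III: #1, #9 → 2.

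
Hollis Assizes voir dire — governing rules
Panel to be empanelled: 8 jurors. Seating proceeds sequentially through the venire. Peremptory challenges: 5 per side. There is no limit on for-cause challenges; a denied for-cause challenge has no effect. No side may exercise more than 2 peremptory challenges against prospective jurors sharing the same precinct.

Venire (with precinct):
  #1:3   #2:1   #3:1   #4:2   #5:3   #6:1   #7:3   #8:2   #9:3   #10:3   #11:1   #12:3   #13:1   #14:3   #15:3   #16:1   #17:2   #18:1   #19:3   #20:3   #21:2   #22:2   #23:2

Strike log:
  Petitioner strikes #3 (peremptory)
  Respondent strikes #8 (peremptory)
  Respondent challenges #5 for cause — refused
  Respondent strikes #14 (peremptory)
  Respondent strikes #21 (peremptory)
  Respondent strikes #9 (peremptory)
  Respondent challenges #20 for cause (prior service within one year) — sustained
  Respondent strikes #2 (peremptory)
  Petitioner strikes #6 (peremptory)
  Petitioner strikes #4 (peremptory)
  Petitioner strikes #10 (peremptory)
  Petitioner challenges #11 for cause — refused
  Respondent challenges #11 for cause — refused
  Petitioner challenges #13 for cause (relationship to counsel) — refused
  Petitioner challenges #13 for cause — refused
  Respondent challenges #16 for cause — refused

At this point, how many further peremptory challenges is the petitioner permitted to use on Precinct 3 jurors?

1

Petitioner peremptories so far: #3, #6, #4, #10 — 4 of 5 used, 1 left overall.
Against Precinct 3: #10 — 1 used; per-precinct cap 2 leaves 1.
Binding limit: min(1, 1) = 1.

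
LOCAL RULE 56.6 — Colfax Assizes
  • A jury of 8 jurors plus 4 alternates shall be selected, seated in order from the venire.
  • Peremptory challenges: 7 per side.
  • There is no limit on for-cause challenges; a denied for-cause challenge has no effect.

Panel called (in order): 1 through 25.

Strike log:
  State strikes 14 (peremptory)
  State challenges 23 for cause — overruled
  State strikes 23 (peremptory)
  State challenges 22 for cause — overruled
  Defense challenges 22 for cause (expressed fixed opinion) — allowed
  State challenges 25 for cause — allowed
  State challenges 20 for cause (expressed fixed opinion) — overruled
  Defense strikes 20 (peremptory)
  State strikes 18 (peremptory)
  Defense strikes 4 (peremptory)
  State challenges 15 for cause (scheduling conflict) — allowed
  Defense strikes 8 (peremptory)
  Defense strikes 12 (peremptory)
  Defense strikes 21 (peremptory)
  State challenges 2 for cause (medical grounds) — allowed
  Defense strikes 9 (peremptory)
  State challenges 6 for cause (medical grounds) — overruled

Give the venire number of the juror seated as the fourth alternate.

24

Removed: #2, #4, #8, #9, #12, #14, #15, #18, #20, #21, #22, #23, #25. (#6 stays — for-cause denied.)
Seating in order: seats 1–8 → #1, #3, #5, #6, #7, #10, #11, #13; alternates → #16, #17, #19, #24.
So alternate 4 is #24.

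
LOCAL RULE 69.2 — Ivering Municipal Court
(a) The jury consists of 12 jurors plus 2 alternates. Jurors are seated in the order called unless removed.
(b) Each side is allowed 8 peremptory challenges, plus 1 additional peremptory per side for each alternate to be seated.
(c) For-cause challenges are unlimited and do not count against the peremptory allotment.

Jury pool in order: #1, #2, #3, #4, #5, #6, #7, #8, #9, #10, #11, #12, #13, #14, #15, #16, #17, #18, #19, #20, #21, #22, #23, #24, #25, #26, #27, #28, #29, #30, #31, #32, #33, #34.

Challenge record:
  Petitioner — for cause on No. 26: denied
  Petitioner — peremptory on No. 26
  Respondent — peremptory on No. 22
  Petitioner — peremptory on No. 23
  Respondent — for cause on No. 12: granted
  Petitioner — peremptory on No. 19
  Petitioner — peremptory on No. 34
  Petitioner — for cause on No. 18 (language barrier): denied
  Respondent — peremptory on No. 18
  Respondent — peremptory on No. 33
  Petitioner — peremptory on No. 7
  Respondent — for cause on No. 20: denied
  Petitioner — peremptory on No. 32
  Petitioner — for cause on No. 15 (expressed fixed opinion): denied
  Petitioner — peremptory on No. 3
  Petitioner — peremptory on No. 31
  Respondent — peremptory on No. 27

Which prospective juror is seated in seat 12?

Removed: #3, #7, #12, #18, #19, #22, #23, #26, #27, #31, #32, #33, #34. (#15, #20 stay — for-cause denied.)
Seating in order: seats 1–12 → #1, #2, #4, #5, #6, #8, #9, #10, #11, #13, #14, #15; alternates → #16, #17.
So seat 12 is #15.

15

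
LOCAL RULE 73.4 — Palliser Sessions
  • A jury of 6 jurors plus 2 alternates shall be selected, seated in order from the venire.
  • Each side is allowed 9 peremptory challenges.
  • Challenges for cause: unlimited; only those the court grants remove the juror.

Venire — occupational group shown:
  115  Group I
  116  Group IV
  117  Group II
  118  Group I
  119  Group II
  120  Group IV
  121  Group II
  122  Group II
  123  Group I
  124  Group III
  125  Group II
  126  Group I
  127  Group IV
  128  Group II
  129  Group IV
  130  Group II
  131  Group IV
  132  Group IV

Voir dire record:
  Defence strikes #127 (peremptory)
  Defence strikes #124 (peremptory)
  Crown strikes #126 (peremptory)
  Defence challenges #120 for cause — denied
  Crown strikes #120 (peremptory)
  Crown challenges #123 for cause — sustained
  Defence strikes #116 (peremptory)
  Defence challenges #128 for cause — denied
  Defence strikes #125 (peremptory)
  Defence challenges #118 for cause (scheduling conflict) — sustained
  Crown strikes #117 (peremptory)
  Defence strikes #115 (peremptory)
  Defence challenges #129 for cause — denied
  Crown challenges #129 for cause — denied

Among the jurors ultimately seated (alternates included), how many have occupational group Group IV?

Removed: #115, #116, #117, #118, #120, #123, #124, #125, #126, #127.
Seated (8 incl. alternates): #119, #121, #122, #128, #129, #130, #131, #132.
Of those, in Group IV: #129, #131, #132 → 3.

3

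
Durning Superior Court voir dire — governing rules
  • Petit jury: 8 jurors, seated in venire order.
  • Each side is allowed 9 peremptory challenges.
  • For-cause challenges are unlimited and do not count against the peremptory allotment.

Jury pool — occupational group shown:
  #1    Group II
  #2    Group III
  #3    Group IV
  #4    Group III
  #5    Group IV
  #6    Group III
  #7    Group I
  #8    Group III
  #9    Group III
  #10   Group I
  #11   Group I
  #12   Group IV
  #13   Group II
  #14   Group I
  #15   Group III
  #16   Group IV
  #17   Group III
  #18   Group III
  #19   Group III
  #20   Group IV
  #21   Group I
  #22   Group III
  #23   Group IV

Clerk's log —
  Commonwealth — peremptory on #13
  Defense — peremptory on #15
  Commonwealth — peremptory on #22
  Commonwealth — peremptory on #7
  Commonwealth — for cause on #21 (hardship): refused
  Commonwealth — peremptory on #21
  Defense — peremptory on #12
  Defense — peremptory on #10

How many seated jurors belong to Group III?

5

Removed: #7, #10, #12, #13, #15, #21, #22.
Seated jurors 1–8: #1, #2, #3, #4, #5, #6, #8, #9.
Of those, in Group III: #2, #4, #6, #8, #9 → 5.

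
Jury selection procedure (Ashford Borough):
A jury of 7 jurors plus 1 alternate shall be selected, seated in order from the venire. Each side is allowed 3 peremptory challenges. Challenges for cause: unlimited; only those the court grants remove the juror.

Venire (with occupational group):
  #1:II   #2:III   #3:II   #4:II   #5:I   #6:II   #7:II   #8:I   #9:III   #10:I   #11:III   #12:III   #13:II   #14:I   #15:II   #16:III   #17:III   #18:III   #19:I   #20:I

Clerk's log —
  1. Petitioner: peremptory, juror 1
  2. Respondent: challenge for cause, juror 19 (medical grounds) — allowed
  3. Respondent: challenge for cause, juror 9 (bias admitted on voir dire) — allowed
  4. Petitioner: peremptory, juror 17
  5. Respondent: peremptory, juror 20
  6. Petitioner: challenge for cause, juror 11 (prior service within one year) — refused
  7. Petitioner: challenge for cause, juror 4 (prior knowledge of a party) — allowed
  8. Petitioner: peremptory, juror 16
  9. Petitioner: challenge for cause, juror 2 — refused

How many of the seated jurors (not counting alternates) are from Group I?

Removed: #1, #4, #9, #16, #17, #19, #20.
Seated jurors 1–7: #2, #3, #5, #6, #7, #8, #10 (alternates #11 not counted).
Of those, in Group I: #5, #8, #10 → 3.

3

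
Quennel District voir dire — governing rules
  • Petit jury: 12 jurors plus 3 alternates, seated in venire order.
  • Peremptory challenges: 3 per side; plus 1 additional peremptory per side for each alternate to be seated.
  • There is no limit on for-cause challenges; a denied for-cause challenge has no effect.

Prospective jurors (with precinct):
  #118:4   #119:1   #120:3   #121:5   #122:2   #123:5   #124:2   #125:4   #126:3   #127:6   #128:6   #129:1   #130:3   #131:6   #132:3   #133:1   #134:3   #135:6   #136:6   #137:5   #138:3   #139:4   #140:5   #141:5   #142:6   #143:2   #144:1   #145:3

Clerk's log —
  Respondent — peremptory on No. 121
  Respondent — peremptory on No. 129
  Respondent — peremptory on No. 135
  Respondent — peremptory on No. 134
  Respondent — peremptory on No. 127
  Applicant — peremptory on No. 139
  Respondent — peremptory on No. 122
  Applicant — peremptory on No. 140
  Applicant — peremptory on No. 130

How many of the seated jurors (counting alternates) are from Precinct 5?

Removed: #121, #122, #127, #129, #130, #134, #135, #139, #140.
Seated (15 incl. alternates): #118, #119, #120, #123, #124, #125, #126, #128, #131, #132, #133, #136, #137, #138, #141.
Of those, in Precinct 5: #123, #137, #141 → 3.

3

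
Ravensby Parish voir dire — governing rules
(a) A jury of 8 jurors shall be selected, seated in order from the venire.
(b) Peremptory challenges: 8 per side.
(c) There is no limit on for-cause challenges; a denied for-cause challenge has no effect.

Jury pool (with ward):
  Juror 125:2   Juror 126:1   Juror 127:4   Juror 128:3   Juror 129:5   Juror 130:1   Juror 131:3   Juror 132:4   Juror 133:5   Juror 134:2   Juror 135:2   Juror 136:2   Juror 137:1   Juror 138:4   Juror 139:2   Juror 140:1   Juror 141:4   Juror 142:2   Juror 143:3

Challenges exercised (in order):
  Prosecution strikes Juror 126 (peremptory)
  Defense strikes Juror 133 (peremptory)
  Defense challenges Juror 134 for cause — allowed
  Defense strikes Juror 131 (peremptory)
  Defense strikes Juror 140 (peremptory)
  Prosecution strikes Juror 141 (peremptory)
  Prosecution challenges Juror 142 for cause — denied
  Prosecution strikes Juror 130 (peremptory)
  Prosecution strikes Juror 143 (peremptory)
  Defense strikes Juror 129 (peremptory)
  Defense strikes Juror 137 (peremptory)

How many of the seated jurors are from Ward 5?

Removed: #126, #129, #130, #131, #133, #134, #137, #140, #141, #143.
Seated jurors 1–8: #125, #127, #128, #132, #135, #136, #138, #139.
None of those are in Ward 5 → 0.

0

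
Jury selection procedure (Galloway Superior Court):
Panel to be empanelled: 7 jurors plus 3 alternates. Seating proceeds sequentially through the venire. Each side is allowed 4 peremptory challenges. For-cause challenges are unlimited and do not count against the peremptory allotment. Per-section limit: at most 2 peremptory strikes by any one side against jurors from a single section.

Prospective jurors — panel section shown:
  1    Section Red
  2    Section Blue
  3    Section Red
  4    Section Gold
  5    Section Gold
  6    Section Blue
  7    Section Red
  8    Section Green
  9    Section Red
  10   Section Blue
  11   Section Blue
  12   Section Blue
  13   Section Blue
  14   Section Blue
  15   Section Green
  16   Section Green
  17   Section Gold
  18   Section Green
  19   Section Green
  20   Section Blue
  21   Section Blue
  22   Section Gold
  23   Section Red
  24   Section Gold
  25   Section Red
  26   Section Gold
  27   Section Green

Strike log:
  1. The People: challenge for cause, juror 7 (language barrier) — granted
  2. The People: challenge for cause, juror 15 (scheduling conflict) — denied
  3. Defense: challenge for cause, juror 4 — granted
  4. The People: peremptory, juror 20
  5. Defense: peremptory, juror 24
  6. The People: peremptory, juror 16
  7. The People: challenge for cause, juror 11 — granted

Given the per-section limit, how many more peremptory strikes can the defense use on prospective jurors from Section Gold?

1

Defense peremptories so far: #24 — 1 of 4 used, 3 left overall.
Against Section Gold: #24 — 1 used; per-section cap 2 leaves 1.
Binding limit: min(3, 1) = 1.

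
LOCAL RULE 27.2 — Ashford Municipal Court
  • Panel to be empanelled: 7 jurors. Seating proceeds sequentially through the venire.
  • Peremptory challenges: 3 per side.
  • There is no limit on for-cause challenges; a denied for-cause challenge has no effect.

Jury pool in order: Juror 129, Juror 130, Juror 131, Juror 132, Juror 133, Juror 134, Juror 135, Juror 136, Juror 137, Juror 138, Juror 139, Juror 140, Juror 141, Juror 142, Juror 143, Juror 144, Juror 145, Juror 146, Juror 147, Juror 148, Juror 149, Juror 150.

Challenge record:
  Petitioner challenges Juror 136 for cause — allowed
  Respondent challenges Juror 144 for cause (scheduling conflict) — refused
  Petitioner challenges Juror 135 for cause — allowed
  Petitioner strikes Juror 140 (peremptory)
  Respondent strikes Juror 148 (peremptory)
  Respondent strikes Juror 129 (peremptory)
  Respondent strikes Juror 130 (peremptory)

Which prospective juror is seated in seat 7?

Removed: #129, #130, #135, #136, #140, #148. (#144 stays — for-cause denied.)
Filling seats in venire order through position 7: #131, #132, #133, #134, #137, #138, #139.
So seat 7 is #139.

139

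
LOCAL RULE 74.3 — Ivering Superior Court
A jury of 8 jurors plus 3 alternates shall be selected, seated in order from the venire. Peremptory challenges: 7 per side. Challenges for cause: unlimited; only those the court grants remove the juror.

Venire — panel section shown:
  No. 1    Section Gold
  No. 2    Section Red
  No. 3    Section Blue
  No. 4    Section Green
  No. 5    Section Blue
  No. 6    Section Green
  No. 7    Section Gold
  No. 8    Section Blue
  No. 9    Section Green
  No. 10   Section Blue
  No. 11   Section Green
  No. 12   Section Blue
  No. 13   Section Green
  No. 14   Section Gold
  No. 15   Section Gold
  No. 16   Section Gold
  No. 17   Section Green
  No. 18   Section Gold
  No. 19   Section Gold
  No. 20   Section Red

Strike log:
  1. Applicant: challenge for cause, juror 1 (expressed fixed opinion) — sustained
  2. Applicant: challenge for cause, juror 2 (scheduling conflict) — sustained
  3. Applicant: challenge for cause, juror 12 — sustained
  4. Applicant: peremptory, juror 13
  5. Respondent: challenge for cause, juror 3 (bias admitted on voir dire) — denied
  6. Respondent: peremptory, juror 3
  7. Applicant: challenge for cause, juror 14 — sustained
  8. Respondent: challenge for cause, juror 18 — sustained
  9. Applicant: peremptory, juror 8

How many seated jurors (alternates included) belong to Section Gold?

Removed: #1, #2, #3, #8, #12, #13, #14, #18.
Seated (11 incl. alternates): #4, #5, #6, #7, #9, #10, #11, #15, #16, #17, #19.
Of those, in Section Gold: #7, #15, #16, #19 → 4.

4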